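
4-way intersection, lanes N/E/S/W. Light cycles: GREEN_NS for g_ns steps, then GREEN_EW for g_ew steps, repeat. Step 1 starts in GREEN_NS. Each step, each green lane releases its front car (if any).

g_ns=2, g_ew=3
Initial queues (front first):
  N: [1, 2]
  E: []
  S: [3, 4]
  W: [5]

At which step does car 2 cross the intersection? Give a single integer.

Step 1 [NS]: N:car1-GO,E:wait,S:car3-GO,W:wait | queues: N=1 E=0 S=1 W=1
Step 2 [NS]: N:car2-GO,E:wait,S:car4-GO,W:wait | queues: N=0 E=0 S=0 W=1
Step 3 [EW]: N:wait,E:empty,S:wait,W:car5-GO | queues: N=0 E=0 S=0 W=0
Car 2 crosses at step 2

2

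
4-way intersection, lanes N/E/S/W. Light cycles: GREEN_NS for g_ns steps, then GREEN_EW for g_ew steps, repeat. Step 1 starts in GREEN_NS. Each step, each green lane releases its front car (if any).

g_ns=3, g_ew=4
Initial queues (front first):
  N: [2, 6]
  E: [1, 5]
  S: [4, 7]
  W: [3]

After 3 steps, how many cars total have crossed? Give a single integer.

Answer: 4

Derivation:
Step 1 [NS]: N:car2-GO,E:wait,S:car4-GO,W:wait | queues: N=1 E=2 S=1 W=1
Step 2 [NS]: N:car6-GO,E:wait,S:car7-GO,W:wait | queues: N=0 E=2 S=0 W=1
Step 3 [NS]: N:empty,E:wait,S:empty,W:wait | queues: N=0 E=2 S=0 W=1
Cars crossed by step 3: 4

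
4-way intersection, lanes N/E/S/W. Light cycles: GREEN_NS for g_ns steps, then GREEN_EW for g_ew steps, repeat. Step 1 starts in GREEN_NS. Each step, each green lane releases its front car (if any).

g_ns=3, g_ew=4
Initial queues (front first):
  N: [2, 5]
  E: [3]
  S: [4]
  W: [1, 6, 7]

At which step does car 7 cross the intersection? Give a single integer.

Step 1 [NS]: N:car2-GO,E:wait,S:car4-GO,W:wait | queues: N=1 E=1 S=0 W=3
Step 2 [NS]: N:car5-GO,E:wait,S:empty,W:wait | queues: N=0 E=1 S=0 W=3
Step 3 [NS]: N:empty,E:wait,S:empty,W:wait | queues: N=0 E=1 S=0 W=3
Step 4 [EW]: N:wait,E:car3-GO,S:wait,W:car1-GO | queues: N=0 E=0 S=0 W=2
Step 5 [EW]: N:wait,E:empty,S:wait,W:car6-GO | queues: N=0 E=0 S=0 W=1
Step 6 [EW]: N:wait,E:empty,S:wait,W:car7-GO | queues: N=0 E=0 S=0 W=0
Car 7 crosses at step 6

6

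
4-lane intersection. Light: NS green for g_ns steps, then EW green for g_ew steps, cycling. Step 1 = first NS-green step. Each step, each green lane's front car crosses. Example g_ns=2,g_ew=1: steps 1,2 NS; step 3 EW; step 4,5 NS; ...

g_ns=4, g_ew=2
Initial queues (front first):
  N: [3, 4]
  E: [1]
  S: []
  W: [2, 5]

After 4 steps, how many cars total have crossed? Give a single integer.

Answer: 2

Derivation:
Step 1 [NS]: N:car3-GO,E:wait,S:empty,W:wait | queues: N=1 E=1 S=0 W=2
Step 2 [NS]: N:car4-GO,E:wait,S:empty,W:wait | queues: N=0 E=1 S=0 W=2
Step 3 [NS]: N:empty,E:wait,S:empty,W:wait | queues: N=0 E=1 S=0 W=2
Step 4 [NS]: N:empty,E:wait,S:empty,W:wait | queues: N=0 E=1 S=0 W=2
Cars crossed by step 4: 2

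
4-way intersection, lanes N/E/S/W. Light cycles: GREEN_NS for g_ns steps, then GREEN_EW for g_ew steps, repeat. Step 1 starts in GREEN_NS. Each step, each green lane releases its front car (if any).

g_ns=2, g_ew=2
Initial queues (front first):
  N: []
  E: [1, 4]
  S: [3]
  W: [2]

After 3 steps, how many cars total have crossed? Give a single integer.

Answer: 3

Derivation:
Step 1 [NS]: N:empty,E:wait,S:car3-GO,W:wait | queues: N=0 E=2 S=0 W=1
Step 2 [NS]: N:empty,E:wait,S:empty,W:wait | queues: N=0 E=2 S=0 W=1
Step 3 [EW]: N:wait,E:car1-GO,S:wait,W:car2-GO | queues: N=0 E=1 S=0 W=0
Cars crossed by step 3: 3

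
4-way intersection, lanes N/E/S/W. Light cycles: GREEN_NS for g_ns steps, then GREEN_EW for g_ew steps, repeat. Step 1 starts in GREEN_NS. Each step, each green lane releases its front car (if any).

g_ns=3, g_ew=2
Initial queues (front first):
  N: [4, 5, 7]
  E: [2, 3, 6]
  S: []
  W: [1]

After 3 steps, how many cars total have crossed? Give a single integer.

Step 1 [NS]: N:car4-GO,E:wait,S:empty,W:wait | queues: N=2 E=3 S=0 W=1
Step 2 [NS]: N:car5-GO,E:wait,S:empty,W:wait | queues: N=1 E=3 S=0 W=1
Step 3 [NS]: N:car7-GO,E:wait,S:empty,W:wait | queues: N=0 E=3 S=0 W=1
Cars crossed by step 3: 3

Answer: 3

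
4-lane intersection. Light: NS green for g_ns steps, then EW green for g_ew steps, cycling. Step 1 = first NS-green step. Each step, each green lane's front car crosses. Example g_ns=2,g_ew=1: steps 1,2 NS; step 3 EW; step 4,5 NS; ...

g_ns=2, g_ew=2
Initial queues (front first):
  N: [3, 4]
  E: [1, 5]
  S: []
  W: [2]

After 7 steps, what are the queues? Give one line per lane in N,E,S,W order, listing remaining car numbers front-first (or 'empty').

Step 1 [NS]: N:car3-GO,E:wait,S:empty,W:wait | queues: N=1 E=2 S=0 W=1
Step 2 [NS]: N:car4-GO,E:wait,S:empty,W:wait | queues: N=0 E=2 S=0 W=1
Step 3 [EW]: N:wait,E:car1-GO,S:wait,W:car2-GO | queues: N=0 E=1 S=0 W=0
Step 4 [EW]: N:wait,E:car5-GO,S:wait,W:empty | queues: N=0 E=0 S=0 W=0

N: empty
E: empty
S: empty
W: empty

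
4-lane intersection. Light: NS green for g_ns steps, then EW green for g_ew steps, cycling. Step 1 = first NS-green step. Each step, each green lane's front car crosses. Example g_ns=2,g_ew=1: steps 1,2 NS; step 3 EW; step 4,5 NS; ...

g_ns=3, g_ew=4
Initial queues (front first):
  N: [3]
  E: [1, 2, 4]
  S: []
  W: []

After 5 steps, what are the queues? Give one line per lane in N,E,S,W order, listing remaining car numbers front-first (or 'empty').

Step 1 [NS]: N:car3-GO,E:wait,S:empty,W:wait | queues: N=0 E=3 S=0 W=0
Step 2 [NS]: N:empty,E:wait,S:empty,W:wait | queues: N=0 E=3 S=0 W=0
Step 3 [NS]: N:empty,E:wait,S:empty,W:wait | queues: N=0 E=3 S=0 W=0
Step 4 [EW]: N:wait,E:car1-GO,S:wait,W:empty | queues: N=0 E=2 S=0 W=0
Step 5 [EW]: N:wait,E:car2-GO,S:wait,W:empty | queues: N=0 E=1 S=0 W=0

N: empty
E: 4
S: empty
W: empty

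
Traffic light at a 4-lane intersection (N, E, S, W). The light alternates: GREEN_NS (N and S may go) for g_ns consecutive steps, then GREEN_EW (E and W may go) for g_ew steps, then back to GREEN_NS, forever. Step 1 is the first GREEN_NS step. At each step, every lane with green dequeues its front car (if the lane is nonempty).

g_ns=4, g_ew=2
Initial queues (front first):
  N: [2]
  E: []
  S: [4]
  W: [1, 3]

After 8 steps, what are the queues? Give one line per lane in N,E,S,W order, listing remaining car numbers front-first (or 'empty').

Step 1 [NS]: N:car2-GO,E:wait,S:car4-GO,W:wait | queues: N=0 E=0 S=0 W=2
Step 2 [NS]: N:empty,E:wait,S:empty,W:wait | queues: N=0 E=0 S=0 W=2
Step 3 [NS]: N:empty,E:wait,S:empty,W:wait | queues: N=0 E=0 S=0 W=2
Step 4 [NS]: N:empty,E:wait,S:empty,W:wait | queues: N=0 E=0 S=0 W=2
Step 5 [EW]: N:wait,E:empty,S:wait,W:car1-GO | queues: N=0 E=0 S=0 W=1
Step 6 [EW]: N:wait,E:empty,S:wait,W:car3-GO | queues: N=0 E=0 S=0 W=0

N: empty
E: empty
S: empty
W: empty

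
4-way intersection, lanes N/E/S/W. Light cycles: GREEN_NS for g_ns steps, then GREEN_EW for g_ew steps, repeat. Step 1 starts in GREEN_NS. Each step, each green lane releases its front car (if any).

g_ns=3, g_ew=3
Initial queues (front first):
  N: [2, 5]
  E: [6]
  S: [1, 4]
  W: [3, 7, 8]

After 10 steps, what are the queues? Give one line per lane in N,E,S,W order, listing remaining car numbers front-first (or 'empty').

Step 1 [NS]: N:car2-GO,E:wait,S:car1-GO,W:wait | queues: N=1 E=1 S=1 W=3
Step 2 [NS]: N:car5-GO,E:wait,S:car4-GO,W:wait | queues: N=0 E=1 S=0 W=3
Step 3 [NS]: N:empty,E:wait,S:empty,W:wait | queues: N=0 E=1 S=0 W=3
Step 4 [EW]: N:wait,E:car6-GO,S:wait,W:car3-GO | queues: N=0 E=0 S=0 W=2
Step 5 [EW]: N:wait,E:empty,S:wait,W:car7-GO | queues: N=0 E=0 S=0 W=1
Step 6 [EW]: N:wait,E:empty,S:wait,W:car8-GO | queues: N=0 E=0 S=0 W=0

N: empty
E: empty
S: empty
W: empty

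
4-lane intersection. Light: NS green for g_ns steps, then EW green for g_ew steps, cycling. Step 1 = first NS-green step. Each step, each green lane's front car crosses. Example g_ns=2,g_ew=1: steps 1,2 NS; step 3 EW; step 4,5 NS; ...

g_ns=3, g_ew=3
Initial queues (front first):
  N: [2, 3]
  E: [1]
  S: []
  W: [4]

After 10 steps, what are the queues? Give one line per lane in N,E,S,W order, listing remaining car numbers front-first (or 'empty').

Step 1 [NS]: N:car2-GO,E:wait,S:empty,W:wait | queues: N=1 E=1 S=0 W=1
Step 2 [NS]: N:car3-GO,E:wait,S:empty,W:wait | queues: N=0 E=1 S=0 W=1
Step 3 [NS]: N:empty,E:wait,S:empty,W:wait | queues: N=0 E=1 S=0 W=1
Step 4 [EW]: N:wait,E:car1-GO,S:wait,W:car4-GO | queues: N=0 E=0 S=0 W=0

N: empty
E: empty
S: empty
W: empty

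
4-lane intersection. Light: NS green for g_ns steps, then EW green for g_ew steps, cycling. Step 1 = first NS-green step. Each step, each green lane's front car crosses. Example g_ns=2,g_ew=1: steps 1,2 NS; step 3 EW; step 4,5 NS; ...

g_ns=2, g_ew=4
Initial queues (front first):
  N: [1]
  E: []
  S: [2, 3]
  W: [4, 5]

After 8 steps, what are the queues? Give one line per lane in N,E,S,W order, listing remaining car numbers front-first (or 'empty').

Step 1 [NS]: N:car1-GO,E:wait,S:car2-GO,W:wait | queues: N=0 E=0 S=1 W=2
Step 2 [NS]: N:empty,E:wait,S:car3-GO,W:wait | queues: N=0 E=0 S=0 W=2
Step 3 [EW]: N:wait,E:empty,S:wait,W:car4-GO | queues: N=0 E=0 S=0 W=1
Step 4 [EW]: N:wait,E:empty,S:wait,W:car5-GO | queues: N=0 E=0 S=0 W=0

N: empty
E: empty
S: empty
W: empty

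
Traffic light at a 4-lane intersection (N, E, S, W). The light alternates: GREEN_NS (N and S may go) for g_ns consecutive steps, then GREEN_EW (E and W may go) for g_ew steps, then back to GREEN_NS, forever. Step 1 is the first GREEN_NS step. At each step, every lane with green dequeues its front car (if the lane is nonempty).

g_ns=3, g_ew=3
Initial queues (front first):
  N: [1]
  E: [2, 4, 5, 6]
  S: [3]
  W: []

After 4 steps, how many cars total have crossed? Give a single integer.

Step 1 [NS]: N:car1-GO,E:wait,S:car3-GO,W:wait | queues: N=0 E=4 S=0 W=0
Step 2 [NS]: N:empty,E:wait,S:empty,W:wait | queues: N=0 E=4 S=0 W=0
Step 3 [NS]: N:empty,E:wait,S:empty,W:wait | queues: N=0 E=4 S=0 W=0
Step 4 [EW]: N:wait,E:car2-GO,S:wait,W:empty | queues: N=0 E=3 S=0 W=0
Cars crossed by step 4: 3

Answer: 3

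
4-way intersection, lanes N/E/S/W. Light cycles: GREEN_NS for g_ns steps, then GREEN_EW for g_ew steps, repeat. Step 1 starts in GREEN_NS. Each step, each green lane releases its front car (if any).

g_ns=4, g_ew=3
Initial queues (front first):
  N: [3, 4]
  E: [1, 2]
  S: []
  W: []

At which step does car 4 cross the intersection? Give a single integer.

Step 1 [NS]: N:car3-GO,E:wait,S:empty,W:wait | queues: N=1 E=2 S=0 W=0
Step 2 [NS]: N:car4-GO,E:wait,S:empty,W:wait | queues: N=0 E=2 S=0 W=0
Step 3 [NS]: N:empty,E:wait,S:empty,W:wait | queues: N=0 E=2 S=0 W=0
Step 4 [NS]: N:empty,E:wait,S:empty,W:wait | queues: N=0 E=2 S=0 W=0
Step 5 [EW]: N:wait,E:car1-GO,S:wait,W:empty | queues: N=0 E=1 S=0 W=0
Step 6 [EW]: N:wait,E:car2-GO,S:wait,W:empty | queues: N=0 E=0 S=0 W=0
Car 4 crosses at step 2

2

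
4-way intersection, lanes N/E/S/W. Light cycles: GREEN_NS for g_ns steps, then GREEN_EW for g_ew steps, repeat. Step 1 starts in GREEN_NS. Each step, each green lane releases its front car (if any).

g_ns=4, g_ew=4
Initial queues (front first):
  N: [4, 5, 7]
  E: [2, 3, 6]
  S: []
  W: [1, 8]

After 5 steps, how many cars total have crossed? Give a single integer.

Answer: 5

Derivation:
Step 1 [NS]: N:car4-GO,E:wait,S:empty,W:wait | queues: N=2 E=3 S=0 W=2
Step 2 [NS]: N:car5-GO,E:wait,S:empty,W:wait | queues: N=1 E=3 S=0 W=2
Step 3 [NS]: N:car7-GO,E:wait,S:empty,W:wait | queues: N=0 E=3 S=0 W=2
Step 4 [NS]: N:empty,E:wait,S:empty,W:wait | queues: N=0 E=3 S=0 W=2
Step 5 [EW]: N:wait,E:car2-GO,S:wait,W:car1-GO | queues: N=0 E=2 S=0 W=1
Cars crossed by step 5: 5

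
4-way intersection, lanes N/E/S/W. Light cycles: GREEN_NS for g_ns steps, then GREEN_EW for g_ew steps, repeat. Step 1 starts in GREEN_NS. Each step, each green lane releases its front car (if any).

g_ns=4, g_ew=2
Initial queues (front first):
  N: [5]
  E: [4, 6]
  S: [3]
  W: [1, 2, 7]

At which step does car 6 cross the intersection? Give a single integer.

Step 1 [NS]: N:car5-GO,E:wait,S:car3-GO,W:wait | queues: N=0 E=2 S=0 W=3
Step 2 [NS]: N:empty,E:wait,S:empty,W:wait | queues: N=0 E=2 S=0 W=3
Step 3 [NS]: N:empty,E:wait,S:empty,W:wait | queues: N=0 E=2 S=0 W=3
Step 4 [NS]: N:empty,E:wait,S:empty,W:wait | queues: N=0 E=2 S=0 W=3
Step 5 [EW]: N:wait,E:car4-GO,S:wait,W:car1-GO | queues: N=0 E=1 S=0 W=2
Step 6 [EW]: N:wait,E:car6-GO,S:wait,W:car2-GO | queues: N=0 E=0 S=0 W=1
Step 7 [NS]: N:empty,E:wait,S:empty,W:wait | queues: N=0 E=0 S=0 W=1
Step 8 [NS]: N:empty,E:wait,S:empty,W:wait | queues: N=0 E=0 S=0 W=1
Step 9 [NS]: N:empty,E:wait,S:empty,W:wait | queues: N=0 E=0 S=0 W=1
Step 10 [NS]: N:empty,E:wait,S:empty,W:wait | queues: N=0 E=0 S=0 W=1
Step 11 [EW]: N:wait,E:empty,S:wait,W:car7-GO | queues: N=0 E=0 S=0 W=0
Car 6 crosses at step 6

6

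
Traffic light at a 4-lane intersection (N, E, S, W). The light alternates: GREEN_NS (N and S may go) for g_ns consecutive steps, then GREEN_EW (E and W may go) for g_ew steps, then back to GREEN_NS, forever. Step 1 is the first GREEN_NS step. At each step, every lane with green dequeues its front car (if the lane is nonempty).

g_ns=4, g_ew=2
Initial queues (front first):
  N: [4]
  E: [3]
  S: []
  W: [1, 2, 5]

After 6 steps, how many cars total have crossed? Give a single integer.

Step 1 [NS]: N:car4-GO,E:wait,S:empty,W:wait | queues: N=0 E=1 S=0 W=3
Step 2 [NS]: N:empty,E:wait,S:empty,W:wait | queues: N=0 E=1 S=0 W=3
Step 3 [NS]: N:empty,E:wait,S:empty,W:wait | queues: N=0 E=1 S=0 W=3
Step 4 [NS]: N:empty,E:wait,S:empty,W:wait | queues: N=0 E=1 S=0 W=3
Step 5 [EW]: N:wait,E:car3-GO,S:wait,W:car1-GO | queues: N=0 E=0 S=0 W=2
Step 6 [EW]: N:wait,E:empty,S:wait,W:car2-GO | queues: N=0 E=0 S=0 W=1
Cars crossed by step 6: 4

Answer: 4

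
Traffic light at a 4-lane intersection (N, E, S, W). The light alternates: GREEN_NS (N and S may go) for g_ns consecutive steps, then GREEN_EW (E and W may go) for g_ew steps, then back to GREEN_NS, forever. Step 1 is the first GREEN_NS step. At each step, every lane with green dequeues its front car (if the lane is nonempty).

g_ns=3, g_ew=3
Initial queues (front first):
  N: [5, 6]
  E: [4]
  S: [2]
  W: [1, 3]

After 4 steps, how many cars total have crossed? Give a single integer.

Step 1 [NS]: N:car5-GO,E:wait,S:car2-GO,W:wait | queues: N=1 E=1 S=0 W=2
Step 2 [NS]: N:car6-GO,E:wait,S:empty,W:wait | queues: N=0 E=1 S=0 W=2
Step 3 [NS]: N:empty,E:wait,S:empty,W:wait | queues: N=0 E=1 S=0 W=2
Step 4 [EW]: N:wait,E:car4-GO,S:wait,W:car1-GO | queues: N=0 E=0 S=0 W=1
Cars crossed by step 4: 5

Answer: 5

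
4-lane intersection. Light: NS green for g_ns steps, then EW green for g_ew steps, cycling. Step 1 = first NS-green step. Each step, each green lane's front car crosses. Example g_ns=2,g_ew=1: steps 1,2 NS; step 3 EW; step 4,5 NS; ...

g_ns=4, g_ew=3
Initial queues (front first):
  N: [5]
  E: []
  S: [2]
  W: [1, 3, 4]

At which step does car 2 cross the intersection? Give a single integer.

Step 1 [NS]: N:car5-GO,E:wait,S:car2-GO,W:wait | queues: N=0 E=0 S=0 W=3
Step 2 [NS]: N:empty,E:wait,S:empty,W:wait | queues: N=0 E=0 S=0 W=3
Step 3 [NS]: N:empty,E:wait,S:empty,W:wait | queues: N=0 E=0 S=0 W=3
Step 4 [NS]: N:empty,E:wait,S:empty,W:wait | queues: N=0 E=0 S=0 W=3
Step 5 [EW]: N:wait,E:empty,S:wait,W:car1-GO | queues: N=0 E=0 S=0 W=2
Step 6 [EW]: N:wait,E:empty,S:wait,W:car3-GO | queues: N=0 E=0 S=0 W=1
Step 7 [EW]: N:wait,E:empty,S:wait,W:car4-GO | queues: N=0 E=0 S=0 W=0
Car 2 crosses at step 1

1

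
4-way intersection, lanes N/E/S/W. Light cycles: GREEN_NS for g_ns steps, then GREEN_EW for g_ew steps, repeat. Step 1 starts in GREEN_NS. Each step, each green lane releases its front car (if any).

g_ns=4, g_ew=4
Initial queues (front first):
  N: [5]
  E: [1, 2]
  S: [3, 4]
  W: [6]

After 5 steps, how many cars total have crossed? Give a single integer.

Answer: 5

Derivation:
Step 1 [NS]: N:car5-GO,E:wait,S:car3-GO,W:wait | queues: N=0 E=2 S=1 W=1
Step 2 [NS]: N:empty,E:wait,S:car4-GO,W:wait | queues: N=0 E=2 S=0 W=1
Step 3 [NS]: N:empty,E:wait,S:empty,W:wait | queues: N=0 E=2 S=0 W=1
Step 4 [NS]: N:empty,E:wait,S:empty,W:wait | queues: N=0 E=2 S=0 W=1
Step 5 [EW]: N:wait,E:car1-GO,S:wait,W:car6-GO | queues: N=0 E=1 S=0 W=0
Cars crossed by step 5: 5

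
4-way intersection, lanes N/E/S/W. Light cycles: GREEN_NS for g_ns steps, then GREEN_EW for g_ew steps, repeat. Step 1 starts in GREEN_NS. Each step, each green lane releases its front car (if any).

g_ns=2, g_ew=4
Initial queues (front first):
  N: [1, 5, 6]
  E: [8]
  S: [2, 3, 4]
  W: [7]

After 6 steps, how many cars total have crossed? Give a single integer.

Step 1 [NS]: N:car1-GO,E:wait,S:car2-GO,W:wait | queues: N=2 E=1 S=2 W=1
Step 2 [NS]: N:car5-GO,E:wait,S:car3-GO,W:wait | queues: N=1 E=1 S=1 W=1
Step 3 [EW]: N:wait,E:car8-GO,S:wait,W:car7-GO | queues: N=1 E=0 S=1 W=0
Step 4 [EW]: N:wait,E:empty,S:wait,W:empty | queues: N=1 E=0 S=1 W=0
Step 5 [EW]: N:wait,E:empty,S:wait,W:empty | queues: N=1 E=0 S=1 W=0
Step 6 [EW]: N:wait,E:empty,S:wait,W:empty | queues: N=1 E=0 S=1 W=0
Cars crossed by step 6: 6

Answer: 6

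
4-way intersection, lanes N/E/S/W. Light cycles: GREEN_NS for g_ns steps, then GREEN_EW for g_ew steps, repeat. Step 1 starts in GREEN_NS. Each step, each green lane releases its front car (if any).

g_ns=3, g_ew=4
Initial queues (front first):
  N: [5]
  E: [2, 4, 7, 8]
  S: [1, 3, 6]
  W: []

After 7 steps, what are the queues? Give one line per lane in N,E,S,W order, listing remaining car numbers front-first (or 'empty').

Step 1 [NS]: N:car5-GO,E:wait,S:car1-GO,W:wait | queues: N=0 E=4 S=2 W=0
Step 2 [NS]: N:empty,E:wait,S:car3-GO,W:wait | queues: N=0 E=4 S=1 W=0
Step 3 [NS]: N:empty,E:wait,S:car6-GO,W:wait | queues: N=0 E=4 S=0 W=0
Step 4 [EW]: N:wait,E:car2-GO,S:wait,W:empty | queues: N=0 E=3 S=0 W=0
Step 5 [EW]: N:wait,E:car4-GO,S:wait,W:empty | queues: N=0 E=2 S=0 W=0
Step 6 [EW]: N:wait,E:car7-GO,S:wait,W:empty | queues: N=0 E=1 S=0 W=0
Step 7 [EW]: N:wait,E:car8-GO,S:wait,W:empty | queues: N=0 E=0 S=0 W=0

N: empty
E: empty
S: empty
W: empty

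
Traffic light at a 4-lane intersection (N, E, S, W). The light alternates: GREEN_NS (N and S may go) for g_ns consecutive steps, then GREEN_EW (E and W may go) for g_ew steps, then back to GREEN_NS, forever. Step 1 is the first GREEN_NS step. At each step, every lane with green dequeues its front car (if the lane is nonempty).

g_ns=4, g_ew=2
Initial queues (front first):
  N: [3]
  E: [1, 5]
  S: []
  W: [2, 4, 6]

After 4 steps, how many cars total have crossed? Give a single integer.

Answer: 1

Derivation:
Step 1 [NS]: N:car3-GO,E:wait,S:empty,W:wait | queues: N=0 E=2 S=0 W=3
Step 2 [NS]: N:empty,E:wait,S:empty,W:wait | queues: N=0 E=2 S=0 W=3
Step 3 [NS]: N:empty,E:wait,S:empty,W:wait | queues: N=0 E=2 S=0 W=3
Step 4 [NS]: N:empty,E:wait,S:empty,W:wait | queues: N=0 E=2 S=0 W=3
Cars crossed by step 4: 1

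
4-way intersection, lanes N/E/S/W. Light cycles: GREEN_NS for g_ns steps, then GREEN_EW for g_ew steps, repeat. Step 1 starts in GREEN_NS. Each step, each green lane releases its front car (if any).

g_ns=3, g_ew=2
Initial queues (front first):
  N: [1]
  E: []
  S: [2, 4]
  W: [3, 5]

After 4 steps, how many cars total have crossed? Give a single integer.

Answer: 4

Derivation:
Step 1 [NS]: N:car1-GO,E:wait,S:car2-GO,W:wait | queues: N=0 E=0 S=1 W=2
Step 2 [NS]: N:empty,E:wait,S:car4-GO,W:wait | queues: N=0 E=0 S=0 W=2
Step 3 [NS]: N:empty,E:wait,S:empty,W:wait | queues: N=0 E=0 S=0 W=2
Step 4 [EW]: N:wait,E:empty,S:wait,W:car3-GO | queues: N=0 E=0 S=0 W=1
Cars crossed by step 4: 4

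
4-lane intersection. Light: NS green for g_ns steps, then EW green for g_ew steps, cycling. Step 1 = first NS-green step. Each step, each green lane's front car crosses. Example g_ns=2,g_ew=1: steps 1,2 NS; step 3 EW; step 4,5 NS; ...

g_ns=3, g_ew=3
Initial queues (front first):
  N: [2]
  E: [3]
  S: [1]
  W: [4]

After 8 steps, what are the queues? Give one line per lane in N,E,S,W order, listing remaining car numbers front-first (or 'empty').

Step 1 [NS]: N:car2-GO,E:wait,S:car1-GO,W:wait | queues: N=0 E=1 S=0 W=1
Step 2 [NS]: N:empty,E:wait,S:empty,W:wait | queues: N=0 E=1 S=0 W=1
Step 3 [NS]: N:empty,E:wait,S:empty,W:wait | queues: N=0 E=1 S=0 W=1
Step 4 [EW]: N:wait,E:car3-GO,S:wait,W:car4-GO | queues: N=0 E=0 S=0 W=0

N: empty
E: empty
S: empty
W: empty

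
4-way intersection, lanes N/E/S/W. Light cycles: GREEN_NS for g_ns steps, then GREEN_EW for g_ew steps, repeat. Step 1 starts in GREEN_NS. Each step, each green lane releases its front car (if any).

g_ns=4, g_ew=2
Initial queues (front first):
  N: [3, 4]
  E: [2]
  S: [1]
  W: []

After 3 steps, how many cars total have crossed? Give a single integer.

Answer: 3

Derivation:
Step 1 [NS]: N:car3-GO,E:wait,S:car1-GO,W:wait | queues: N=1 E=1 S=0 W=0
Step 2 [NS]: N:car4-GO,E:wait,S:empty,W:wait | queues: N=0 E=1 S=0 W=0
Step 3 [NS]: N:empty,E:wait,S:empty,W:wait | queues: N=0 E=1 S=0 W=0
Cars crossed by step 3: 3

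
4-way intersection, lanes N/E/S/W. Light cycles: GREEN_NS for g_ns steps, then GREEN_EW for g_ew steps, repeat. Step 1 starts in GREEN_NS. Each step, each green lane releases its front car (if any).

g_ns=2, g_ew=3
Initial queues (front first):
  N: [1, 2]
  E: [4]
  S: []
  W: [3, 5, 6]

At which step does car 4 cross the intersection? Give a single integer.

Step 1 [NS]: N:car1-GO,E:wait,S:empty,W:wait | queues: N=1 E=1 S=0 W=3
Step 2 [NS]: N:car2-GO,E:wait,S:empty,W:wait | queues: N=0 E=1 S=0 W=3
Step 3 [EW]: N:wait,E:car4-GO,S:wait,W:car3-GO | queues: N=0 E=0 S=0 W=2
Step 4 [EW]: N:wait,E:empty,S:wait,W:car5-GO | queues: N=0 E=0 S=0 W=1
Step 5 [EW]: N:wait,E:empty,S:wait,W:car6-GO | queues: N=0 E=0 S=0 W=0
Car 4 crosses at step 3

3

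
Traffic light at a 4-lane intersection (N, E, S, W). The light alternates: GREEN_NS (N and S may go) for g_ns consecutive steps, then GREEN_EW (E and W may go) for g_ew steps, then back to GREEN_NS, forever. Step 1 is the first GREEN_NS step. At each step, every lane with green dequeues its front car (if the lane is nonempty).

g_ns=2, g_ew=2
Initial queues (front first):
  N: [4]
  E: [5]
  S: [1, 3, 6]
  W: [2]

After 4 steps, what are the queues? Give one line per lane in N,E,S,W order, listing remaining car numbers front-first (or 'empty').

Step 1 [NS]: N:car4-GO,E:wait,S:car1-GO,W:wait | queues: N=0 E=1 S=2 W=1
Step 2 [NS]: N:empty,E:wait,S:car3-GO,W:wait | queues: N=0 E=1 S=1 W=1
Step 3 [EW]: N:wait,E:car5-GO,S:wait,W:car2-GO | queues: N=0 E=0 S=1 W=0
Step 4 [EW]: N:wait,E:empty,S:wait,W:empty | queues: N=0 E=0 S=1 W=0

N: empty
E: empty
S: 6
W: empty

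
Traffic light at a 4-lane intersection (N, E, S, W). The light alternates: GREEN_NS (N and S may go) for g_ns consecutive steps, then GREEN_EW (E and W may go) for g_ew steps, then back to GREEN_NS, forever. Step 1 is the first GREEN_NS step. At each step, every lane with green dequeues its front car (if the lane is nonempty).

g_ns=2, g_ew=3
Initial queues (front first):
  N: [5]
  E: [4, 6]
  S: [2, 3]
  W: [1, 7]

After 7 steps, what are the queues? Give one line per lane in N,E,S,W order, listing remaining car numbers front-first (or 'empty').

Step 1 [NS]: N:car5-GO,E:wait,S:car2-GO,W:wait | queues: N=0 E=2 S=1 W=2
Step 2 [NS]: N:empty,E:wait,S:car3-GO,W:wait | queues: N=0 E=2 S=0 W=2
Step 3 [EW]: N:wait,E:car4-GO,S:wait,W:car1-GO | queues: N=0 E=1 S=0 W=1
Step 4 [EW]: N:wait,E:car6-GO,S:wait,W:car7-GO | queues: N=0 E=0 S=0 W=0

N: empty
E: empty
S: empty
W: empty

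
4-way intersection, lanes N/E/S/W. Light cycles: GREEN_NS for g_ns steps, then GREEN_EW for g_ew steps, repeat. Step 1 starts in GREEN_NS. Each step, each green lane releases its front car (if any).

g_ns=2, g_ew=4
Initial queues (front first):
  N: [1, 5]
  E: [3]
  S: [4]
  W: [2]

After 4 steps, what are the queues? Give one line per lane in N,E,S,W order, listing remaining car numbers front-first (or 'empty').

Step 1 [NS]: N:car1-GO,E:wait,S:car4-GO,W:wait | queues: N=1 E=1 S=0 W=1
Step 2 [NS]: N:car5-GO,E:wait,S:empty,W:wait | queues: N=0 E=1 S=0 W=1
Step 3 [EW]: N:wait,E:car3-GO,S:wait,W:car2-GO | queues: N=0 E=0 S=0 W=0

N: empty
E: empty
S: empty
W: empty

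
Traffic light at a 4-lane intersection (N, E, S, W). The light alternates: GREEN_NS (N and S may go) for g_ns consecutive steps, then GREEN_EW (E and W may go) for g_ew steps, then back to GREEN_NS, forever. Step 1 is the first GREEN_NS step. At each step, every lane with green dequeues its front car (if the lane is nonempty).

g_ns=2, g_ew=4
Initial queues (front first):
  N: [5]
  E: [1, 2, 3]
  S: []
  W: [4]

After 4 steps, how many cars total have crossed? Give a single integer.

Answer: 4

Derivation:
Step 1 [NS]: N:car5-GO,E:wait,S:empty,W:wait | queues: N=0 E=3 S=0 W=1
Step 2 [NS]: N:empty,E:wait,S:empty,W:wait | queues: N=0 E=3 S=0 W=1
Step 3 [EW]: N:wait,E:car1-GO,S:wait,W:car4-GO | queues: N=0 E=2 S=0 W=0
Step 4 [EW]: N:wait,E:car2-GO,S:wait,W:empty | queues: N=0 E=1 S=0 W=0
Cars crossed by step 4: 4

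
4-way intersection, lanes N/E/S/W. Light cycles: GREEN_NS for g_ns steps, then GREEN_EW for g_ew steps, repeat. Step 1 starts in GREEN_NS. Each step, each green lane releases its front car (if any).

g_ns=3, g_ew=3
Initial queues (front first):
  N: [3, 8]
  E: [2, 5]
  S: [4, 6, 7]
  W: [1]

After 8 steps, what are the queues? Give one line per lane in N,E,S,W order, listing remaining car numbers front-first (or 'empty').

Step 1 [NS]: N:car3-GO,E:wait,S:car4-GO,W:wait | queues: N=1 E=2 S=2 W=1
Step 2 [NS]: N:car8-GO,E:wait,S:car6-GO,W:wait | queues: N=0 E=2 S=1 W=1
Step 3 [NS]: N:empty,E:wait,S:car7-GO,W:wait | queues: N=0 E=2 S=0 W=1
Step 4 [EW]: N:wait,E:car2-GO,S:wait,W:car1-GO | queues: N=0 E=1 S=0 W=0
Step 5 [EW]: N:wait,E:car5-GO,S:wait,W:empty | queues: N=0 E=0 S=0 W=0

N: empty
E: empty
S: empty
W: empty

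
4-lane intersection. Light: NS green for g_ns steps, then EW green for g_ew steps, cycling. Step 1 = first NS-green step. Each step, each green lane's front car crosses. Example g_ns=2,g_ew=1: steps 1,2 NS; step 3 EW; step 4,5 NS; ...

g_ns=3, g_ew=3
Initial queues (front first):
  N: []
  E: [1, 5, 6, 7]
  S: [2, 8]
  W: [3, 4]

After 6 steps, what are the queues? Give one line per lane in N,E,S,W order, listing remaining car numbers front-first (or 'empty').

Step 1 [NS]: N:empty,E:wait,S:car2-GO,W:wait | queues: N=0 E=4 S=1 W=2
Step 2 [NS]: N:empty,E:wait,S:car8-GO,W:wait | queues: N=0 E=4 S=0 W=2
Step 3 [NS]: N:empty,E:wait,S:empty,W:wait | queues: N=0 E=4 S=0 W=2
Step 4 [EW]: N:wait,E:car1-GO,S:wait,W:car3-GO | queues: N=0 E=3 S=0 W=1
Step 5 [EW]: N:wait,E:car5-GO,S:wait,W:car4-GO | queues: N=0 E=2 S=0 W=0
Step 6 [EW]: N:wait,E:car6-GO,S:wait,W:empty | queues: N=0 E=1 S=0 W=0

N: empty
E: 7
S: empty
W: empty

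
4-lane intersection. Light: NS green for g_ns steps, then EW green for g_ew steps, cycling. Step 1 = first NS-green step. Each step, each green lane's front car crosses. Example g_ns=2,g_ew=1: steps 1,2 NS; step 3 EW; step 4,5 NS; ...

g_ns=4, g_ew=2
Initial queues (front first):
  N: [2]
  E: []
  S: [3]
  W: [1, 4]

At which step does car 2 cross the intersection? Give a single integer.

Step 1 [NS]: N:car2-GO,E:wait,S:car3-GO,W:wait | queues: N=0 E=0 S=0 W=2
Step 2 [NS]: N:empty,E:wait,S:empty,W:wait | queues: N=0 E=0 S=0 W=2
Step 3 [NS]: N:empty,E:wait,S:empty,W:wait | queues: N=0 E=0 S=0 W=2
Step 4 [NS]: N:empty,E:wait,S:empty,W:wait | queues: N=0 E=0 S=0 W=2
Step 5 [EW]: N:wait,E:empty,S:wait,W:car1-GO | queues: N=0 E=0 S=0 W=1
Step 6 [EW]: N:wait,E:empty,S:wait,W:car4-GO | queues: N=0 E=0 S=0 W=0
Car 2 crosses at step 1

1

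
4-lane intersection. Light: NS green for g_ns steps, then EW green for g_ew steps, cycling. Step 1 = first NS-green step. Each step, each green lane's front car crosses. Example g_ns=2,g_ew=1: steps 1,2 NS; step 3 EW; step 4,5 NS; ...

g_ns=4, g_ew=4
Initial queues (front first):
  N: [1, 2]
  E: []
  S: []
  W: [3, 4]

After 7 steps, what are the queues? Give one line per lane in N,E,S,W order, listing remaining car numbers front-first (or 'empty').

Step 1 [NS]: N:car1-GO,E:wait,S:empty,W:wait | queues: N=1 E=0 S=0 W=2
Step 2 [NS]: N:car2-GO,E:wait,S:empty,W:wait | queues: N=0 E=0 S=0 W=2
Step 3 [NS]: N:empty,E:wait,S:empty,W:wait | queues: N=0 E=0 S=0 W=2
Step 4 [NS]: N:empty,E:wait,S:empty,W:wait | queues: N=0 E=0 S=0 W=2
Step 5 [EW]: N:wait,E:empty,S:wait,W:car3-GO | queues: N=0 E=0 S=0 W=1
Step 6 [EW]: N:wait,E:empty,S:wait,W:car4-GO | queues: N=0 E=0 S=0 W=0

N: empty
E: empty
S: empty
W: empty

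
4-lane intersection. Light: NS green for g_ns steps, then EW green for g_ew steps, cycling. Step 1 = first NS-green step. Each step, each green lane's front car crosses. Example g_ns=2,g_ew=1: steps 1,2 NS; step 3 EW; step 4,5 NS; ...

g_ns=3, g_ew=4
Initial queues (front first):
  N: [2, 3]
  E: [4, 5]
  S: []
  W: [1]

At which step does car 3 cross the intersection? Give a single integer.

Step 1 [NS]: N:car2-GO,E:wait,S:empty,W:wait | queues: N=1 E=2 S=0 W=1
Step 2 [NS]: N:car3-GO,E:wait,S:empty,W:wait | queues: N=0 E=2 S=0 W=1
Step 3 [NS]: N:empty,E:wait,S:empty,W:wait | queues: N=0 E=2 S=0 W=1
Step 4 [EW]: N:wait,E:car4-GO,S:wait,W:car1-GO | queues: N=0 E=1 S=0 W=0
Step 5 [EW]: N:wait,E:car5-GO,S:wait,W:empty | queues: N=0 E=0 S=0 W=0
Car 3 crosses at step 2

2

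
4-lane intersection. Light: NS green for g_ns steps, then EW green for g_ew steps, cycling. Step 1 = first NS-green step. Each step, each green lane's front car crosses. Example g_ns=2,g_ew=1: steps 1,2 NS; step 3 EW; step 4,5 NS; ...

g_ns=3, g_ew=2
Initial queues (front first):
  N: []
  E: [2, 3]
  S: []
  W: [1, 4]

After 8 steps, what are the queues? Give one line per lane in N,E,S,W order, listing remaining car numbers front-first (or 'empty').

Step 1 [NS]: N:empty,E:wait,S:empty,W:wait | queues: N=0 E=2 S=0 W=2
Step 2 [NS]: N:empty,E:wait,S:empty,W:wait | queues: N=0 E=2 S=0 W=2
Step 3 [NS]: N:empty,E:wait,S:empty,W:wait | queues: N=0 E=2 S=0 W=2
Step 4 [EW]: N:wait,E:car2-GO,S:wait,W:car1-GO | queues: N=0 E=1 S=0 W=1
Step 5 [EW]: N:wait,E:car3-GO,S:wait,W:car4-GO | queues: N=0 E=0 S=0 W=0

N: empty
E: empty
S: empty
W: empty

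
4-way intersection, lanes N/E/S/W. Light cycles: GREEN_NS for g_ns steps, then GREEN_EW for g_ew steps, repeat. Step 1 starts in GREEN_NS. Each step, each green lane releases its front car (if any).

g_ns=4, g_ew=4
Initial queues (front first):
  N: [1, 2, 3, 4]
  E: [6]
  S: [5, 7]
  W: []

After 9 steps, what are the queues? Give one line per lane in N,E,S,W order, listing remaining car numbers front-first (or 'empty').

Step 1 [NS]: N:car1-GO,E:wait,S:car5-GO,W:wait | queues: N=3 E=1 S=1 W=0
Step 2 [NS]: N:car2-GO,E:wait,S:car7-GO,W:wait | queues: N=2 E=1 S=0 W=0
Step 3 [NS]: N:car3-GO,E:wait,S:empty,W:wait | queues: N=1 E=1 S=0 W=0
Step 4 [NS]: N:car4-GO,E:wait,S:empty,W:wait | queues: N=0 E=1 S=0 W=0
Step 5 [EW]: N:wait,E:car6-GO,S:wait,W:empty | queues: N=0 E=0 S=0 W=0

N: empty
E: empty
S: empty
W: empty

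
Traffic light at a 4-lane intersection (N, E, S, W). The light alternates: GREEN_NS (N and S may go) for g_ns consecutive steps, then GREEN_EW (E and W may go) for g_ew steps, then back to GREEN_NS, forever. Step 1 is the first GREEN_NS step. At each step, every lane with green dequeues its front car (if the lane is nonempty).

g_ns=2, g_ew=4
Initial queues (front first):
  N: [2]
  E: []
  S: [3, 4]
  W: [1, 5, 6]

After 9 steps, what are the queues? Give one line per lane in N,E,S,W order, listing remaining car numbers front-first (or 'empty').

Step 1 [NS]: N:car2-GO,E:wait,S:car3-GO,W:wait | queues: N=0 E=0 S=1 W=3
Step 2 [NS]: N:empty,E:wait,S:car4-GO,W:wait | queues: N=0 E=0 S=0 W=3
Step 3 [EW]: N:wait,E:empty,S:wait,W:car1-GO | queues: N=0 E=0 S=0 W=2
Step 4 [EW]: N:wait,E:empty,S:wait,W:car5-GO | queues: N=0 E=0 S=0 W=1
Step 5 [EW]: N:wait,E:empty,S:wait,W:car6-GO | queues: N=0 E=0 S=0 W=0

N: empty
E: empty
S: empty
W: empty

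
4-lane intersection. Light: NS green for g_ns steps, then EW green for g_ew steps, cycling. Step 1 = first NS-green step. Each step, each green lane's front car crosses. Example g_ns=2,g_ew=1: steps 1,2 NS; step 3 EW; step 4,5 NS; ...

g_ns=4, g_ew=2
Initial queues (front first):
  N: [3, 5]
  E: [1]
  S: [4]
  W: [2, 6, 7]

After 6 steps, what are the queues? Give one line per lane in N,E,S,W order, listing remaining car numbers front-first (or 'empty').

Step 1 [NS]: N:car3-GO,E:wait,S:car4-GO,W:wait | queues: N=1 E=1 S=0 W=3
Step 2 [NS]: N:car5-GO,E:wait,S:empty,W:wait | queues: N=0 E=1 S=0 W=3
Step 3 [NS]: N:empty,E:wait,S:empty,W:wait | queues: N=0 E=1 S=0 W=3
Step 4 [NS]: N:empty,E:wait,S:empty,W:wait | queues: N=0 E=1 S=0 W=3
Step 5 [EW]: N:wait,E:car1-GO,S:wait,W:car2-GO | queues: N=0 E=0 S=0 W=2
Step 6 [EW]: N:wait,E:empty,S:wait,W:car6-GO | queues: N=0 E=0 S=0 W=1

N: empty
E: empty
S: empty
W: 7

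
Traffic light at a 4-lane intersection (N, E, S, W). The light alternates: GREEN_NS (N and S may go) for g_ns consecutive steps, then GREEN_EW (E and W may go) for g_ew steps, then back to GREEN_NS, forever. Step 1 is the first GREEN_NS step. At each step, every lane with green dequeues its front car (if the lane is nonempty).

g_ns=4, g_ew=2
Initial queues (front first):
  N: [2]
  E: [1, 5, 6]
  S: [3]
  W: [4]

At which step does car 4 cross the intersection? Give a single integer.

Step 1 [NS]: N:car2-GO,E:wait,S:car3-GO,W:wait | queues: N=0 E=3 S=0 W=1
Step 2 [NS]: N:empty,E:wait,S:empty,W:wait | queues: N=0 E=3 S=0 W=1
Step 3 [NS]: N:empty,E:wait,S:empty,W:wait | queues: N=0 E=3 S=0 W=1
Step 4 [NS]: N:empty,E:wait,S:empty,W:wait | queues: N=0 E=3 S=0 W=1
Step 5 [EW]: N:wait,E:car1-GO,S:wait,W:car4-GO | queues: N=0 E=2 S=0 W=0
Step 6 [EW]: N:wait,E:car5-GO,S:wait,W:empty | queues: N=0 E=1 S=0 W=0
Step 7 [NS]: N:empty,E:wait,S:empty,W:wait | queues: N=0 E=1 S=0 W=0
Step 8 [NS]: N:empty,E:wait,S:empty,W:wait | queues: N=0 E=1 S=0 W=0
Step 9 [NS]: N:empty,E:wait,S:empty,W:wait | queues: N=0 E=1 S=0 W=0
Step 10 [NS]: N:empty,E:wait,S:empty,W:wait | queues: N=0 E=1 S=0 W=0
Step 11 [EW]: N:wait,E:car6-GO,S:wait,W:empty | queues: N=0 E=0 S=0 W=0
Car 4 crosses at step 5

5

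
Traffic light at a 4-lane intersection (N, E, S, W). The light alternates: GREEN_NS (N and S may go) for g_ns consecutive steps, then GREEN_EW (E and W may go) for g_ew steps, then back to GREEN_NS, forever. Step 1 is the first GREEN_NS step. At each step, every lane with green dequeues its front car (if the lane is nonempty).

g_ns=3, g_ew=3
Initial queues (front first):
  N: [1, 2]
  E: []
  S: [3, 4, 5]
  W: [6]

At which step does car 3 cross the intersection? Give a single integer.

Step 1 [NS]: N:car1-GO,E:wait,S:car3-GO,W:wait | queues: N=1 E=0 S=2 W=1
Step 2 [NS]: N:car2-GO,E:wait,S:car4-GO,W:wait | queues: N=0 E=0 S=1 W=1
Step 3 [NS]: N:empty,E:wait,S:car5-GO,W:wait | queues: N=0 E=0 S=0 W=1
Step 4 [EW]: N:wait,E:empty,S:wait,W:car6-GO | queues: N=0 E=0 S=0 W=0
Car 3 crosses at step 1

1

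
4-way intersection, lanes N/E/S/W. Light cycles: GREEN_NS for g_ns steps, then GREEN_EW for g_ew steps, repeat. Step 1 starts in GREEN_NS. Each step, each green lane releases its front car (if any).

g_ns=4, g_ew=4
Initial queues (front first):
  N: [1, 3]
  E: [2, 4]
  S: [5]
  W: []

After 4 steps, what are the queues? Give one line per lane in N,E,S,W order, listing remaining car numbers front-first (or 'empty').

Step 1 [NS]: N:car1-GO,E:wait,S:car5-GO,W:wait | queues: N=1 E=2 S=0 W=0
Step 2 [NS]: N:car3-GO,E:wait,S:empty,W:wait | queues: N=0 E=2 S=0 W=0
Step 3 [NS]: N:empty,E:wait,S:empty,W:wait | queues: N=0 E=2 S=0 W=0
Step 4 [NS]: N:empty,E:wait,S:empty,W:wait | queues: N=0 E=2 S=0 W=0

N: empty
E: 2 4
S: empty
W: empty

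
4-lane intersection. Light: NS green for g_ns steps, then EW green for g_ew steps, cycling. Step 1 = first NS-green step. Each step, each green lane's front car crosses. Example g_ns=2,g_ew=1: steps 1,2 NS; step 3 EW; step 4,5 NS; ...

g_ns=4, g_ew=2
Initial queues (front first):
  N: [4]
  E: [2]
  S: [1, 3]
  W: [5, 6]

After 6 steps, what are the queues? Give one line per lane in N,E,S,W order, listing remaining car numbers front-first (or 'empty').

Step 1 [NS]: N:car4-GO,E:wait,S:car1-GO,W:wait | queues: N=0 E=1 S=1 W=2
Step 2 [NS]: N:empty,E:wait,S:car3-GO,W:wait | queues: N=0 E=1 S=0 W=2
Step 3 [NS]: N:empty,E:wait,S:empty,W:wait | queues: N=0 E=1 S=0 W=2
Step 4 [NS]: N:empty,E:wait,S:empty,W:wait | queues: N=0 E=1 S=0 W=2
Step 5 [EW]: N:wait,E:car2-GO,S:wait,W:car5-GO | queues: N=0 E=0 S=0 W=1
Step 6 [EW]: N:wait,E:empty,S:wait,W:car6-GO | queues: N=0 E=0 S=0 W=0

N: empty
E: empty
S: empty
W: empty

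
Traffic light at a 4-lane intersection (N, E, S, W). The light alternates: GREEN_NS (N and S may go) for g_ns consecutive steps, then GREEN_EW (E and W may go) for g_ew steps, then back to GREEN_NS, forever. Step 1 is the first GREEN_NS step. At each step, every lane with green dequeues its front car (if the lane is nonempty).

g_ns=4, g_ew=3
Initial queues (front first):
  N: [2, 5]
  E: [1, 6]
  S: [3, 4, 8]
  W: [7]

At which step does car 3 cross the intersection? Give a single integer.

Step 1 [NS]: N:car2-GO,E:wait,S:car3-GO,W:wait | queues: N=1 E=2 S=2 W=1
Step 2 [NS]: N:car5-GO,E:wait,S:car4-GO,W:wait | queues: N=0 E=2 S=1 W=1
Step 3 [NS]: N:empty,E:wait,S:car8-GO,W:wait | queues: N=0 E=2 S=0 W=1
Step 4 [NS]: N:empty,E:wait,S:empty,W:wait | queues: N=0 E=2 S=0 W=1
Step 5 [EW]: N:wait,E:car1-GO,S:wait,W:car7-GO | queues: N=0 E=1 S=0 W=0
Step 6 [EW]: N:wait,E:car6-GO,S:wait,W:empty | queues: N=0 E=0 S=0 W=0
Car 3 crosses at step 1

1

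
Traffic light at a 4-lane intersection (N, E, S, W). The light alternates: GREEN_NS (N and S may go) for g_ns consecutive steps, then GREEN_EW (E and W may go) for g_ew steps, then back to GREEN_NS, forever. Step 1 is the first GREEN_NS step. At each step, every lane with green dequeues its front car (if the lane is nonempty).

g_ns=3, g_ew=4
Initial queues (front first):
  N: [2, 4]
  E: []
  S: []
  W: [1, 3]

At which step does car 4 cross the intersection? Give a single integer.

Step 1 [NS]: N:car2-GO,E:wait,S:empty,W:wait | queues: N=1 E=0 S=0 W=2
Step 2 [NS]: N:car4-GO,E:wait,S:empty,W:wait | queues: N=0 E=0 S=0 W=2
Step 3 [NS]: N:empty,E:wait,S:empty,W:wait | queues: N=0 E=0 S=0 W=2
Step 4 [EW]: N:wait,E:empty,S:wait,W:car1-GO | queues: N=0 E=0 S=0 W=1
Step 5 [EW]: N:wait,E:empty,S:wait,W:car3-GO | queues: N=0 E=0 S=0 W=0
Car 4 crosses at step 2

2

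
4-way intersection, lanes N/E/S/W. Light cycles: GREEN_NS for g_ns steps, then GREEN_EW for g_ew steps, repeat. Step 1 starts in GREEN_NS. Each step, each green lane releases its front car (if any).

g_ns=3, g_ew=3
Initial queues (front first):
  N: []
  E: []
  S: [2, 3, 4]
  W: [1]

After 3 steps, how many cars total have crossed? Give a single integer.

Answer: 3

Derivation:
Step 1 [NS]: N:empty,E:wait,S:car2-GO,W:wait | queues: N=0 E=0 S=2 W=1
Step 2 [NS]: N:empty,E:wait,S:car3-GO,W:wait | queues: N=0 E=0 S=1 W=1
Step 3 [NS]: N:empty,E:wait,S:car4-GO,W:wait | queues: N=0 E=0 S=0 W=1
Cars crossed by step 3: 3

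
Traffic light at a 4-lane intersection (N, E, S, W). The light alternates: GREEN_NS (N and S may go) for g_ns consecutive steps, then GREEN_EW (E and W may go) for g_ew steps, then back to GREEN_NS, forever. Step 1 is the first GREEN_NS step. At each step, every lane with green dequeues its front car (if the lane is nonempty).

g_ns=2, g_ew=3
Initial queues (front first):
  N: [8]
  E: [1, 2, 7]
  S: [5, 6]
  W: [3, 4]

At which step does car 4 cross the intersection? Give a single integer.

Step 1 [NS]: N:car8-GO,E:wait,S:car5-GO,W:wait | queues: N=0 E=3 S=1 W=2
Step 2 [NS]: N:empty,E:wait,S:car6-GO,W:wait | queues: N=0 E=3 S=0 W=2
Step 3 [EW]: N:wait,E:car1-GO,S:wait,W:car3-GO | queues: N=0 E=2 S=0 W=1
Step 4 [EW]: N:wait,E:car2-GO,S:wait,W:car4-GO | queues: N=0 E=1 S=0 W=0
Step 5 [EW]: N:wait,E:car7-GO,S:wait,W:empty | queues: N=0 E=0 S=0 W=0
Car 4 crosses at step 4

4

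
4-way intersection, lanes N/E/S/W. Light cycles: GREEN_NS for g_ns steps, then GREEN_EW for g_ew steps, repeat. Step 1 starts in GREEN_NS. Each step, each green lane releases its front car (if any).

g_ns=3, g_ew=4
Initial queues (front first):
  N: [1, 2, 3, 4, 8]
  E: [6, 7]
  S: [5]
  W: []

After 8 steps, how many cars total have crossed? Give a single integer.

Step 1 [NS]: N:car1-GO,E:wait,S:car5-GO,W:wait | queues: N=4 E=2 S=0 W=0
Step 2 [NS]: N:car2-GO,E:wait,S:empty,W:wait | queues: N=3 E=2 S=0 W=0
Step 3 [NS]: N:car3-GO,E:wait,S:empty,W:wait | queues: N=2 E=2 S=0 W=0
Step 4 [EW]: N:wait,E:car6-GO,S:wait,W:empty | queues: N=2 E=1 S=0 W=0
Step 5 [EW]: N:wait,E:car7-GO,S:wait,W:empty | queues: N=2 E=0 S=0 W=0
Step 6 [EW]: N:wait,E:empty,S:wait,W:empty | queues: N=2 E=0 S=0 W=0
Step 7 [EW]: N:wait,E:empty,S:wait,W:empty | queues: N=2 E=0 S=0 W=0
Step 8 [NS]: N:car4-GO,E:wait,S:empty,W:wait | queues: N=1 E=0 S=0 W=0
Cars crossed by step 8: 7

Answer: 7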